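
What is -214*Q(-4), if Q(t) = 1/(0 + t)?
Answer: 107/2 ≈ 53.500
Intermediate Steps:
Q(t) = 1/t
-214*Q(-4) = -214/(-4) = -214*(-¼) = 107/2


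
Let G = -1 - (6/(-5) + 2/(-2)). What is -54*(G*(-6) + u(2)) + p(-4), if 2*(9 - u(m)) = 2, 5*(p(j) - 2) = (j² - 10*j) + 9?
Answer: -141/5 ≈ -28.200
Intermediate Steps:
p(j) = 19/5 - 2*j + j²/5 (p(j) = 2 + ((j² - 10*j) + 9)/5 = 2 + (9 + j² - 10*j)/5 = 2 + (9/5 - 2*j + j²/5) = 19/5 - 2*j + j²/5)
u(m) = 8 (u(m) = 9 - ½*2 = 9 - 1 = 8)
G = 6/5 (G = -1 - (6*(-⅕) + 2*(-½)) = -1 - (-6/5 - 1) = -1 - 1*(-11/5) = -1 + 11/5 = 6/5 ≈ 1.2000)
-54*(G*(-6) + u(2)) + p(-4) = -54*((6/5)*(-6) + 8) + (19/5 - 2*(-4) + (⅕)*(-4)²) = -54*(-36/5 + 8) + (19/5 + 8 + (⅕)*16) = -54*⅘ + (19/5 + 8 + 16/5) = -216/5 + 15 = -141/5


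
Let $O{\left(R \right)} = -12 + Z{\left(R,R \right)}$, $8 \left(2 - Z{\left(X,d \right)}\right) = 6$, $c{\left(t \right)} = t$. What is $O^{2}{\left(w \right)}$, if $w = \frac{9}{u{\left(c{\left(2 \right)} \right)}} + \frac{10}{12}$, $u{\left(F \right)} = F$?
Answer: $\frac{1849}{16} \approx 115.56$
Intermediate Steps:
$Z{\left(X,d \right)} = \frac{5}{4}$ ($Z{\left(X,d \right)} = 2 - \frac{3}{4} = \frac{5}{4}$)
$w = \frac{16}{3}$ ($w = \frac{9}{2} + \frac{10}{12} = 9 \cdot \frac{1}{2} + 10 \cdot \frac{1}{12} = \frac{9}{2} + \frac{5}{6} = \frac{16}{3} \approx 5.3333$)
$O{\left(R \right)} = - \frac{43}{4}$ ($O{\left(R \right)} = -12 + \frac{5}{4} = - \frac{43}{4}$)
$O^{2}{\left(w \right)} = \left(- \frac{43}{4}\right)^{2} = \frac{1849}{16}$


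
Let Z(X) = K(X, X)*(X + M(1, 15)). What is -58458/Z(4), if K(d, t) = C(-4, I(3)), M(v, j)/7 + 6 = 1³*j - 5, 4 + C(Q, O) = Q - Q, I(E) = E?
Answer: 29229/64 ≈ 456.70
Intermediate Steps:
C(Q, O) = -4 (C(Q, O) = -4 + (Q - Q) = -4 + 0 = -4)
M(v, j) = -77 + 7*j (M(v, j) = -42 + 7*(1³*j - 5) = -42 + 7*(1*j - 5) = -42 + 7*(j - 5) = -42 + 7*(-5 + j) = -42 + (-35 + 7*j) = -77 + 7*j)
K(d, t) = -4
Z(X) = -112 - 4*X (Z(X) = -4*(X + (-77 + 7*15)) = -4*(X + (-77 + 105)) = -4*(X + 28) = -4*(28 + X) = -112 - 4*X)
-58458/Z(4) = -58458/(-112 - 4*4) = -58458/(-112 - 16) = -58458/(-128) = -58458*(-1/128) = 29229/64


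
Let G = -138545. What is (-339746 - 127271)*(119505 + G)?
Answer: 8892003680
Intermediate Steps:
(-339746 - 127271)*(119505 + G) = (-339746 - 127271)*(119505 - 138545) = -467017*(-19040) = 8892003680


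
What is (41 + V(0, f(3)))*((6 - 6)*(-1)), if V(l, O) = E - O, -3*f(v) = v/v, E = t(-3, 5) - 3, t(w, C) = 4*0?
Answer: 0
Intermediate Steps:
t(w, C) = 0
E = -3 (E = 0 - 3 = -3)
f(v) = -⅓ (f(v) = -v/(3*v) = -⅓*1 = -⅓)
V(l, O) = -3 - O
(41 + V(0, f(3)))*((6 - 6)*(-1)) = (41 + (-3 - 1*(-⅓)))*((6 - 6)*(-1)) = (41 + (-3 + ⅓))*(0*(-1)) = (41 - 8/3)*0 = (115/3)*0 = 0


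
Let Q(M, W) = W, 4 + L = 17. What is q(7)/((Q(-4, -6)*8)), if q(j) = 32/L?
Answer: -2/39 ≈ -0.051282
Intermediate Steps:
L = 13 (L = -4 + 17 = 13)
q(j) = 32/13
q(7)/((Q(-4, -6)*8)) = 32/(13*((-6*8))) = (32/13)/(-48) = (32/13)*(-1/48) = -2/39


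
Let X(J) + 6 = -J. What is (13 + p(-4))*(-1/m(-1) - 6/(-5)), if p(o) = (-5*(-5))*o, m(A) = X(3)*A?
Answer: -1421/15 ≈ -94.733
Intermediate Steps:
X(J) = -6 - J
m(A) = -9*A (m(A) = (-6 - 1*3)*A = (-6 - 3)*A = -9*A)
p(o) = 25*o
(13 + p(-4))*(-1/m(-1) - 6/(-5)) = (13 + 25*(-4))*(-1/((-9*(-1))) - 6/(-5)) = (13 - 100)*(-1/9 - 6*(-1/5)) = -87*(-1*1/9 + 6/5) = -87*(-1/9 + 6/5) = -87*49/45 = -1421/15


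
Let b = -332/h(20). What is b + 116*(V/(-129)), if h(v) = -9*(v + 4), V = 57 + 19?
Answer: -155119/2322 ≈ -66.804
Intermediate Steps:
V = 76
h(v) = -36 - 9*v (h(v) = -9*(4 + v) = -36 - 9*v)
b = 83/54 (b = -332/(-36 - 9*20) = -332/(-36 - 180) = -332/(-216) = -332*(-1/216) = 83/54 ≈ 1.5370)
b + 116*(V/(-129)) = 83/54 + 116*(76/(-129)) = 83/54 + 116*(76*(-1/129)) = 83/54 + 116*(-76/129) = 83/54 - 8816/129 = -155119/2322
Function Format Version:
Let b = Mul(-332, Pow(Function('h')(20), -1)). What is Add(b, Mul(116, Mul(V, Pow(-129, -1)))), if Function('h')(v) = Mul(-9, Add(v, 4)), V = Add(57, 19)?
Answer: Rational(-155119, 2322) ≈ -66.804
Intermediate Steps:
V = 76
Function('h')(v) = Add(-36, Mul(-9, v)) (Function('h')(v) = Mul(-9, Add(4, v)) = Add(-36, Mul(-9, v)))
b = Rational(83, 54) (b = Mul(-332, Pow(Add(-36, Mul(-9, 20)), -1)) = Mul(-332, Pow(Add(-36, -180), -1)) = Mul(-332, Pow(-216, -1)) = Mul(-332, Rational(-1, 216)) = Rational(83, 54) ≈ 1.5370)
Add(b, Mul(116, Mul(V, Pow(-129, -1)))) = Add(Rational(83, 54), Mul(116, Mul(76, Pow(-129, -1)))) = Add(Rational(83, 54), Mul(116, Mul(76, Rational(-1, 129)))) = Add(Rational(83, 54), Mul(116, Rational(-76, 129))) = Add(Rational(83, 54), Rational(-8816, 129)) = Rational(-155119, 2322)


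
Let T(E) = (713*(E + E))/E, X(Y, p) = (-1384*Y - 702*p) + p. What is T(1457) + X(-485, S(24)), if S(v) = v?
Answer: 655842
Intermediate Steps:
X(Y, p) = -1384*Y - 701*p
T(E) = 1426 (T(E) = (713*(2*E))/E = (1426*E)/E = 1426)
T(1457) + X(-485, S(24)) = 1426 + (-1384*(-485) - 701*24) = 1426 + (671240 - 16824) = 1426 + 654416 = 655842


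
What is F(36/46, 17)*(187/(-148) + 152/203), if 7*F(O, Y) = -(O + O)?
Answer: 139185/1209271 ≈ 0.11510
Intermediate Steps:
F(O, Y) = -2*O/7 (F(O, Y) = (-(O + O))/7 = (-2*O)/7 = -2*O/7)
F(36/46, 17)*(187/(-148) + 152/203) = (-72/(7*46))*(187/(-148) + 152/203) = (-72/(7*46))*(187*(-1/148) + 152*(1/203)) = (-2/7*18/23)*(-187/148 + 152/203) = -36/161*(-15465/30044) = 139185/1209271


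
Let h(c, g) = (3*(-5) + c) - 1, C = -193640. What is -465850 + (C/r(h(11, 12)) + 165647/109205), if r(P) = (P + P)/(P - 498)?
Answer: -1114539730463/109205 ≈ -1.0206e+7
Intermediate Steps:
h(c, g) = -16 + c (h(c, g) = (-15 + c) - 1 = -16 + c)
r(P) = 2*P/(-498 + P) (r(P) = (2*P)/(-498 + P) = 2*P/(-498 + P))
-465850 + (C/r(h(11, 12)) + 165647/109205) = -465850 + (-193640*(-498 + (-16 + 11))/(2*(-16 + 11)) + 165647/109205) = -465850 + (-193640/(2*(-5)/(-498 - 5)) + 165647*(1/109205)) = -465850 + (-193640/(2*(-5)/(-503)) + 165647/109205) = -465850 + (-193640/(2*(-5)*(-1/503)) + 165647/109205) = -465850 + (-193640/10/503 + 165647/109205) = -465850 + (-193640*503/10 + 165647/109205) = -465850 + (-9740092 + 165647/109205) = -465850 - 1063666581213/109205 = -1114539730463/109205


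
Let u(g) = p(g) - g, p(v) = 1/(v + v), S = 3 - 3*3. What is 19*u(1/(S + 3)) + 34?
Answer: 71/6 ≈ 11.833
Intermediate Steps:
S = -6 (S = 3 - 9 = -6)
p(v) = 1/(2*v)
u(g) = 1/(2*g) - g
19*u(1/(S + 3)) + 34 = 19*(1/(2*(1/(-6 + 3))) - 1/(-6 + 3)) + 34 = 19*(1/(2*(1/(-3))) - 1/(-3)) + 34 = 19*(1/(2*(-1/3)) - 1*(-1/3)) + 34 = 19*((1/2)*(-3) + 1/3) + 34 = 19*(-3/2 + 1/3) + 34 = 19*(-7/6) + 34 = -133/6 + 34 = 71/6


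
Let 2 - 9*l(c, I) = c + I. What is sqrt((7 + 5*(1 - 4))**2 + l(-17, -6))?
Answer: sqrt(601)/3 ≈ 8.1718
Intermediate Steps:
l(c, I) = 2/9 - I/9 - c/9 (l(c, I) = 2/9 - (c + I)/9 = 2/9 - (I + c)/9 = 2/9 + (-I/9 - c/9) = 2/9 - I/9 - c/9)
sqrt((7 + 5*(1 - 4))**2 + l(-17, -6)) = sqrt((7 + 5*(1 - 4))**2 + (2/9 - 1/9*(-6) - 1/9*(-17))) = sqrt((7 + 5*(-3))**2 + (2/9 + 2/3 + 17/9)) = sqrt((7 - 15)**2 + 25/9) = sqrt((-8)**2 + 25/9) = sqrt(64 + 25/9) = sqrt(601/9) = sqrt(601)/3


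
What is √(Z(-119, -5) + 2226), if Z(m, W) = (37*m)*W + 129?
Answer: √24370 ≈ 156.11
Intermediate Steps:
Z(m, W) = 129 + 37*W*m (Z(m, W) = 37*W*m + 129 = 129 + 37*W*m)
√(Z(-119, -5) + 2226) = √((129 + 37*(-5)*(-119)) + 2226) = √((129 + 22015) + 2226) = √(22144 + 2226) = √24370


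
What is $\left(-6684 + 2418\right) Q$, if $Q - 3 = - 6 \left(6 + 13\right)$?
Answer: $473526$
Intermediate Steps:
$Q = -111$ ($Q = 3 - 6 \left(6 + 13\right) = 3 - 114 = -111$)
$\left(-6684 + 2418\right) Q = \left(-6684 + 2418\right) \left(-111\right) = \left(-4266\right) \left(-111\right) = 473526$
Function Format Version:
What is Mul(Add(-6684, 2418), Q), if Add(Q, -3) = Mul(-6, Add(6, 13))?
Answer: 473526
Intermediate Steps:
Q = -111 (Q = Add(3, Mul(-6, Add(6, 13))) = Add(3, Mul(-6, 19)) = Add(3, -114) = -111)
Mul(Add(-6684, 2418), Q) = Mul(Add(-6684, 2418), -111) = Mul(-4266, -111) = 473526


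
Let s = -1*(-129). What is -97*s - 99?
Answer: -12612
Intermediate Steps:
s = 129
-97*s - 99 = -97*129 - 99 = -12513 - 99 = -12612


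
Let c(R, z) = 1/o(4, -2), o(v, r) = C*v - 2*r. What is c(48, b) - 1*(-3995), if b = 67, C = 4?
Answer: 79901/20 ≈ 3995.1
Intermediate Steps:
o(v, r) = -2*r + 4*v (o(v, r) = 4*v - 2*r = -2*r + 4*v)
c(R, z) = 1/20 (c(R, z) = 1/(-2*(-2) + 4*4) = 1/(4 + 16) = 1/20)
c(48, b) - 1*(-3995) = 1/20 - 1*(-3995) = 1/20 + 3995 = 79901/20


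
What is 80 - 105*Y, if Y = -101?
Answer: 10685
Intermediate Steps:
80 - 105*Y = 80 - 105*(-101) = 80 + 10605 = 10685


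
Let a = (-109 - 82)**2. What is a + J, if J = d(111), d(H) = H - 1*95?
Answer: 36497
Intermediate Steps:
d(H) = -95 + H (d(H) = H - 95 = -95 + H)
J = 16 (J = -95 + 111 = 16)
a = 36481 (a = (-191)**2 = 36481)
a + J = 36481 + 16 = 36497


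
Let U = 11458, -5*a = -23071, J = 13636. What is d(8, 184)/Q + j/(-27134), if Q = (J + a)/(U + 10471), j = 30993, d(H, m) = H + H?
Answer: 44773576637/2476004634 ≈ 18.083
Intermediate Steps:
a = 23071/5 (a = -⅕*(-23071) = 23071/5 ≈ 4614.2)
d(H, m) = 2*H
Q = 91251/109645 (Q = (13636 + 23071/5)/(11458 + 10471) = (91251/5)/21929 = (91251/5)*(1/21929) = 91251/109645 ≈ 0.83224)
d(8, 184)/Q + j/(-27134) = (2*8)/(91251/109645) + 30993/(-27134) = 16*(109645/91251) + 30993*(-1/27134) = 1754320/91251 - 30993/27134 = 44773576637/2476004634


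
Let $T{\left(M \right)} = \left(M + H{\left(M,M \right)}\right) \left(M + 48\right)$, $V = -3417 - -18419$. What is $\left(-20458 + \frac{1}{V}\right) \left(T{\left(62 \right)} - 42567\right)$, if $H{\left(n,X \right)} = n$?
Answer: $\frac{8878012038205}{15002} \approx 5.9179 \cdot 10^{8}$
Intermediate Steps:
$V = 15002$ ($V = -3417 + 18419 = 15002$)
$T{\left(M \right)} = 2 M \left(48 + M\right)$ ($T{\left(M \right)} = \left(M + M\right) \left(M + 48\right) = 2 M \left(48 + M\right)$)
$\left(-20458 + \frac{1}{V}\right) \left(T{\left(62 \right)} - 42567\right) = \left(-20458 + \frac{1}{15002}\right) \left(2 \cdot 62 \left(48 + 62\right) - 42567\right) = \left(-20458 + \frac{1}{15002}\right) \left(2 \cdot 62 \cdot 110 - 42567\right) = - \frac{306910915 \left(13640 - 42567\right)}{15002} = \left(- \frac{306910915}{15002}\right) \left(-28927\right) = \frac{8878012038205}{15002}$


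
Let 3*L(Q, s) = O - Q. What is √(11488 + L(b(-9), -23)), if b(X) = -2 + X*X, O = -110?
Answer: 5*√457 ≈ 106.89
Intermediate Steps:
b(X) = -2 + X²
L(Q, s) = -110/3 - Q/3 (L(Q, s) = (-110 - Q)/3 = -110/3 - Q/3)
√(11488 + L(b(-9), -23)) = √(11488 + (-110/3 - (-2 + (-9)²)/3)) = √(11488 + (-110/3 - (-2 + 81)/3)) = √(11488 + (-110/3 - ⅓*79)) = √(11488 + (-110/3 - 79/3)) = √(11488 - 63) = √11425 = 5*√457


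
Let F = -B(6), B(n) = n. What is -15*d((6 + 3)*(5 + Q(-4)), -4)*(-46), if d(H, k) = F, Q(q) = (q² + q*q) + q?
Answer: -4140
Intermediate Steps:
Q(q) = q + 2*q² (Q(q) = (q² + q²) + q = 2*q² + q = q + 2*q²)
F = -6 (F = -1*6 = -6)
d(H, k) = -6
-15*d((6 + 3)*(5 + Q(-4)), -4)*(-46) = -15*(-6)*(-46) = 90*(-46) = -4140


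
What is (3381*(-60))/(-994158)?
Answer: 11270/55231 ≈ 0.20405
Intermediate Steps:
(3381*(-60))/(-994158) = -202860*(-1/994158) = 11270/55231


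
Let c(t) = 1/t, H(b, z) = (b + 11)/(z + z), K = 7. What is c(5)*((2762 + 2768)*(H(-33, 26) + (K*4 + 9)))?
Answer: 525903/13 ≈ 40454.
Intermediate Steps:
H(b, z) = (11 + b)/(2*z) (H(b, z) = (11 + b)/((2*z)) = (11 + b)*(1/(2*z)) = (11 + b)/(2*z))
c(5)*((2762 + 2768)*(H(-33, 26) + (K*4 + 9))) = ((2762 + 2768)*((½)*(11 - 33)/26 + (7*4 + 9)))/5 = (5530*((½)*(1/26)*(-22) + (28 + 9)))/5 = (5530*(-11/26 + 37))/5 = (5530*(951/26))/5 = (⅕)*(2629515/13) = 525903/13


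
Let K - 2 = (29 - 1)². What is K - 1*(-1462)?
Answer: 2248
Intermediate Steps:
K = 786 (K = 2 + (29 - 1)² = 2 + 28² = 2 + 784 = 786)
K - 1*(-1462) = 786 - 1*(-1462) = 786 + 1462 = 2248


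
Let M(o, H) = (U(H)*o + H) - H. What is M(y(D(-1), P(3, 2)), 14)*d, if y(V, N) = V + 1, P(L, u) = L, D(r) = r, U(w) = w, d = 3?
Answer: 0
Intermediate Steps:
y(V, N) = 1 + V
M(o, H) = H*o (M(o, H) = (H*o + H) - H = (H + H*o) - H = H*o)
M(y(D(-1), P(3, 2)), 14)*d = (14*(1 - 1))*3 = (14*0)*3 = 0*3 = 0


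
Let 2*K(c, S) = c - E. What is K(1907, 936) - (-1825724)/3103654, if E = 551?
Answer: 1053051568/1551827 ≈ 678.59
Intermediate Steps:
K(c, S) = -551/2 + c/2 (K(c, S) = (c - 1*551)/2 = (c - 551)/2 = (-551 + c)/2 = -551/2 + c/2)
K(1907, 936) - (-1825724)/3103654 = (-551/2 + (½)*1907) - (-1825724)/3103654 = (-551/2 + 1907/2) - (-1825724)/3103654 = 678 - 1*(-912862/1551827) = 678 + 912862/1551827 = 1053051568/1551827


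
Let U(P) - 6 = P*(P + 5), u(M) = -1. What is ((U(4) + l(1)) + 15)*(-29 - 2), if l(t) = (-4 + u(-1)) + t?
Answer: -1643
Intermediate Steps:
U(P) = 6 + P*(5 + P) (U(P) = 6 + P*(P + 5) = 6 + P*(5 + P))
l(t) = -5 + t (l(t) = (-4 - 1) + t = -5 + t)
((U(4) + l(1)) + 15)*(-29 - 2) = (((6 + 4**2 + 5*4) + (-5 + 1)) + 15)*(-29 - 2) = (((6 + 16 + 20) - 4) + 15)*(-31) = ((42 - 4) + 15)*(-31) = (38 + 15)*(-31) = 53*(-31) = -1643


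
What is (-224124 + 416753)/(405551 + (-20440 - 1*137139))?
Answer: 192629/247972 ≈ 0.77682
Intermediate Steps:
(-224124 + 416753)/(405551 + (-20440 - 1*137139)) = 192629/(405551 + (-20440 - 137139)) = 192629/(405551 - 157579) = 192629/247972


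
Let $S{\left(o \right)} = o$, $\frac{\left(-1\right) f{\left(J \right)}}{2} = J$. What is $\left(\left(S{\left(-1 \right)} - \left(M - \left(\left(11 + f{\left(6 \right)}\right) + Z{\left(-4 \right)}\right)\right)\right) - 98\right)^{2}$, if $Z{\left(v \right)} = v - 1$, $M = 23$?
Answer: $16384$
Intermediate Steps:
$f{\left(J \right)} = - 2 J$
$Z{\left(v \right)} = -1 + v$
$\left(\left(S{\left(-1 \right)} - \left(M - \left(\left(11 + f{\left(6 \right)}\right) + Z{\left(-4 \right)}\right)\right)\right) - 98\right)^{2} = \left(\left(-1 - \left(23 - \left(\left(11 - 12\right) - 5\right)\right)\right) - 98\right)^{2} = \left(\left(-1 - \left(23 - \left(-1 - 5\right)\right)\right) - 98\right)^{2} = \left(\left(-1 - \left(23 - -6\right)\right) - 98\right)^{2} = \left(\left(-1 - \left(23 + 6\right)\right) - 98\right)^{2} = \left(\left(-1 - 29\right) - 98\right)^{2} = \left(-30 - 98\right)^{2} = \left(-128\right)^{2} = 16384$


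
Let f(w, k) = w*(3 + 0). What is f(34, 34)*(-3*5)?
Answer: -1530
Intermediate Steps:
f(w, k) = 3*w (f(w, k) = w*3 = 3*w)
f(34, 34)*(-3*5) = (3*34)*(-3*5) = 102*(-15) = -1530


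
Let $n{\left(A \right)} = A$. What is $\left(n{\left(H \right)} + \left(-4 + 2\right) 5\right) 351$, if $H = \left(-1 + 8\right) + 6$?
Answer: $1053$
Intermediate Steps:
$H = 13$ ($H = 7 + 6 = 13$)
$\left(n{\left(H \right)} + \left(-4 + 2\right) 5\right) 351 = \left(13 + \left(-4 + 2\right) 5\right) 351 = \left(13 - 10\right) 351 = 3 \cdot 351 = 1053$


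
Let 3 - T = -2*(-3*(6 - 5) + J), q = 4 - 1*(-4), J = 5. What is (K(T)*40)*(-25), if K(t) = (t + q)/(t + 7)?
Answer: -7500/7 ≈ -1071.4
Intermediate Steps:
q = 8 (q = 4 + 4 = 8)
T = 7 (T = 3 - (-2)*(-3*(6 - 5) + 5) = 3 - (-2)*(-3*1 + 5) = 3 - (-2)*(-3 + 5) = 3 - (-2)*2 = 3 - 1*(-4) = 3 + 4 = 7)
K(t) = (8 + t)/(7 + t) (K(t) = (t + 8)/(t + 7) = (8 + t)/(7 + t))
(K(T)*40)*(-25) = (((8 + 7)/(7 + 7))*40)*(-25) = ((15/14)*40)*(-25) = (300/7)*(-25) = -7500/7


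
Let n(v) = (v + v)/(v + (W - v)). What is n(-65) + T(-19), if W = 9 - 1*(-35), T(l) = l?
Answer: -483/22 ≈ -21.955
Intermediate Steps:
W = 44 (W = 9 + 35 = 44)
n(v) = v/22 (n(v) = (v + v)/(v + (44 - v)) = (2*v)/44 = (2*v)*(1/44) = v/22)
n(-65) + T(-19) = (1/22)*(-65) - 19 = -65/22 - 19 = -483/22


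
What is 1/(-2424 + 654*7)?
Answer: 1/2154 ≈ 0.00046425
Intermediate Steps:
1/(-2424 + 654*7) = 1/(-2424 + 4578) = 1/2154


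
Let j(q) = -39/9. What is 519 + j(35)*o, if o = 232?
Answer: -1459/3 ≈ -486.33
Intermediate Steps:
j(q) = -13/3 (j(q) = -39*1/9 = -13/3)
519 + j(35)*o = 519 - 13/3*232 = 519 - 3016/3 = -1459/3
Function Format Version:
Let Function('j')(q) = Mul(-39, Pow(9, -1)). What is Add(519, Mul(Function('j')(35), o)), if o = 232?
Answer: Rational(-1459, 3) ≈ -486.33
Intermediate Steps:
Function('j')(q) = Rational(-13, 3) (Function('j')(q) = Mul(-39, Rational(1, 9)) = Rational(-13, 3))
Add(519, Mul(Function('j')(35), o)) = Add(519, Mul(Rational(-13, 3), 232)) = Add(519, Rational(-3016, 3)) = Rational(-1459, 3)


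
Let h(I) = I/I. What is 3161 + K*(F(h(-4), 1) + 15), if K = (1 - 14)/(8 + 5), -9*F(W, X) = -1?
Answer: 28313/9 ≈ 3145.9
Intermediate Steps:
h(I) = 1
F(W, X) = ⅑ (F(W, X) = -⅑*(-1) = ⅑)
K = -1 (K = -13/13 = -13*1/13 = -1)
3161 + K*(F(h(-4), 1) + 15) = 3161 - (⅑ + 15) = 3161 - 1*136/9 = 3161 - 136/9 = 28313/9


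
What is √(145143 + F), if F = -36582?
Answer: √108561 ≈ 329.49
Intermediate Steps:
√(145143 + F) = √(145143 - 36582) = √108561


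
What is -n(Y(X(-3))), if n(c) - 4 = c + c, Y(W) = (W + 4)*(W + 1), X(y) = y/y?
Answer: -24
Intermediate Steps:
X(y) = 1
Y(W) = (1 + W)*(4 + W) (Y(W) = (4 + W)*(1 + W) = (1 + W)*(4 + W))
n(c) = 4 + 2*c (n(c) = 4 + (c + c) = 4 + 2*c)
-n(Y(X(-3))) = -(4 + 2*(4 + 1**2 + 5*1)) = -(4 + 2*(4 + 1 + 5)) = -(4 + 2*10) = -(4 + 20) = -1*24 = -24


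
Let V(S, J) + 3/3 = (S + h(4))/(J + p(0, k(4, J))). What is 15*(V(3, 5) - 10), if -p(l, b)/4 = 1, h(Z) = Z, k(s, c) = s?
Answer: -60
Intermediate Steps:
p(l, b) = -4 (p(l, b) = -4*1 = -4)
V(S, J) = -1 + (4 + S)/(-4 + J) (V(S, J) = -1 + (S + 4)/(J - 4) = -1 + (4 + S)/(-4 + J))
15*(V(3, 5) - 10) = 15*((8 + 3 - 1*5)/(-4 + 5) - 10) = 15*((8 + 3 - 5)/1 - 10) = 15*(1*6 - 10) = 15*(6 - 10) = 15*(-4) = -60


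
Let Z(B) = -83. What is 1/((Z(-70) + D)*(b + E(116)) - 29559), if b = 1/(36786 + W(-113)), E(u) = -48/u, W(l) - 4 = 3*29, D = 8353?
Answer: -1069433/35270803697 ≈ -3.0321e-5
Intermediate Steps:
W(l) = 91 (W(l) = 4 + 3*29 = 4 + 87 = 91)
b = 1/36877 (b = 1/(36786 + 91) = 1/36877 ≈ 2.7117e-5)
1/((Z(-70) + D)*(b + E(116)) - 29559) = 1/((-83 + 8353)*(1/36877 - 48/116) - 29559) = 1/(8270*(1/36877 - 48*1/116) - 29559) = 1/(8270*(1/36877 - 12/29) - 29559) = 1/(8270*(-442495/1069433) - 29559) = 1/(-3659433650/1069433 - 29559) = 1/(-35270803697/1069433) = -1069433/35270803697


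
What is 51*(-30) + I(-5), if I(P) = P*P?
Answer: -1505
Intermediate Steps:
I(P) = P²
51*(-30) + I(-5) = 51*(-30) + (-5)² = -1530 + 25 = -1505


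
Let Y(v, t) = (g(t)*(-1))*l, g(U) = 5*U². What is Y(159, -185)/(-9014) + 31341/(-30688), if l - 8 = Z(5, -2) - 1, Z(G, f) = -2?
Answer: 12987456113/138310816 ≈ 93.901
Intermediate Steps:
l = 5 (l = 8 + (-2 - 1) = 8 - 3 = 5)
Y(v, t) = -25*t² (Y(v, t) = ((5*t²)*(-1))*5 = -5*t²*5 = -25*t²)
Y(159, -185)/(-9014) + 31341/(-30688) = -25*(-185)²/(-9014) + 31341/(-30688) = -25*34225*(-1/9014) + 31341*(-1/30688) = -855625*(-1/9014) - 31341/30688 = 855625/9014 - 31341/30688 = 12987456113/138310816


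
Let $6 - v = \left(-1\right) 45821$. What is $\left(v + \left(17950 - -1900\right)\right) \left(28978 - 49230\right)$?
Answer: $-1330090604$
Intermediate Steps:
$v = 45827$ ($v = 6 - \left(-1\right) 45821 = 6 - -45821 = 6 + 45821 = 45827$)
$\left(v + \left(17950 - -1900\right)\right) \left(28978 - 49230\right) = \left(45827 + \left(17950 - -1900\right)\right) \left(28978 - 49230\right) = \left(45827 + \left(17950 + 1900\right)\right) \left(-20252\right) = \left(45827 + 19850\right) \left(-20252\right) = 65677 \left(-20252\right) = -1330090604$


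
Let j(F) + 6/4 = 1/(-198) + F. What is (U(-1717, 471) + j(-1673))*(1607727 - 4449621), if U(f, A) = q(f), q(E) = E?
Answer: 9638297854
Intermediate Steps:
U(f, A) = f
j(F) = -149/99 + F (j(F) = -3/2 + (1/(-198) + F) = -3/2 + (-1/198 + F) = -149/99 + F)
(U(-1717, 471) + j(-1673))*(1607727 - 4449621) = (-1717 + (-149/99 - 1673))*(1607727 - 4449621) = (-1717 - 165776/99)*(-2841894) = -335759/99*(-2841894) = 9638297854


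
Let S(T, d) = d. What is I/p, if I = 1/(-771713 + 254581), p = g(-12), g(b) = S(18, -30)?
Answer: 1/15513960 ≈ 6.4458e-8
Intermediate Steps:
g(b) = -30
p = -30
I = -1/517132 (I = 1/(-517132) = -1/517132 ≈ -1.9337e-6)
I/p = -1/517132/(-30) = -1/517132*(-1/30) = 1/15513960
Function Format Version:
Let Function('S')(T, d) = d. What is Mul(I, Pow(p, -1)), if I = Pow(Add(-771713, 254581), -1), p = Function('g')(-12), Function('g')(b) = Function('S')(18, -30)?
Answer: Rational(1, 15513960) ≈ 6.4458e-8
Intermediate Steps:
Function('g')(b) = -30
p = -30
I = Rational(-1, 517132) (I = Pow(-517132, -1) = Rational(-1, 517132) ≈ -1.9337e-6)
Mul(I, Pow(p, -1)) = Mul(Rational(-1, 517132), Pow(-30, -1)) = Mul(Rational(-1, 517132), Rational(-1, 30)) = Rational(1, 15513960)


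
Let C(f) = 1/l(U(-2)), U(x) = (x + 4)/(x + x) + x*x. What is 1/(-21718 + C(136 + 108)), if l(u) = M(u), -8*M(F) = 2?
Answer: -1/21722 ≈ -4.6036e-5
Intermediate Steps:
M(F) = -¼ (M(F) = -⅛*2 = -¼)
U(x) = x² + (4 + x)/(2*x) (U(x) = (4 + x)/((2*x)) + x² = (4 + x)*(1/(2*x)) + x² = (4 + x)/(2*x) + x² = x² + (4 + x)/(2*x))
l(u) = -¼
C(f) = -4 (C(f) = 1/(-¼) = -4)
1/(-21718 + C(136 + 108)) = 1/(-21718 - 4) = 1/(-21722) = -1/21722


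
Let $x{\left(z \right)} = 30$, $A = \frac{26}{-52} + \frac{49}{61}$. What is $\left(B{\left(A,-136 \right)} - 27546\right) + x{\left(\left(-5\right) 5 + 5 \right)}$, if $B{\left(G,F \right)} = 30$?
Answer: $-27486$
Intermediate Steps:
$A = \frac{37}{122}$ ($A = 26 \left(- \frac{1}{52}\right) + 49 \cdot \frac{1}{61} = - \frac{1}{2} + \frac{49}{61} = \frac{37}{122} \approx 0.30328$)
$\left(B{\left(A,-136 \right)} - 27546\right) + x{\left(\left(-5\right) 5 + 5 \right)} = \left(30 - 27546\right) + 30 = -27516 + 30 = -27486$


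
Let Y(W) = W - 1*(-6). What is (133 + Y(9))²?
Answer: 21904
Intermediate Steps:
Y(W) = 6 + W (Y(W) = W + 6 = 6 + W)
(133 + Y(9))² = (133 + (6 + 9))² = (133 + 15)² = 148² = 21904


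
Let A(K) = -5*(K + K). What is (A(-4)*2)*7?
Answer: 560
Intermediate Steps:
A(K) = -10*K
(A(-4)*2)*7 = (-10*(-4)*2)*7 = (40*2)*7 = 80*7 = 560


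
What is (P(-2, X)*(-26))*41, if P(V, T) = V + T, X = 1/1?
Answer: 1066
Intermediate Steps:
X = 1
P(V, T) = T + V
(P(-2, X)*(-26))*41 = ((1 - 2)*(-26))*41 = -1*(-26)*41 = 26*41 = 1066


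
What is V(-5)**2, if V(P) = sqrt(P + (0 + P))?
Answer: -10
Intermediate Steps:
V(P) = sqrt(2)*sqrt(P) (V(P) = sqrt(P + P) = sqrt(2*P) = sqrt(2)*sqrt(P))
V(-5)**2 = (sqrt(2)*sqrt(-5))**2 = (sqrt(2)*(I*sqrt(5)))**2 = (I*sqrt(10))**2 = -10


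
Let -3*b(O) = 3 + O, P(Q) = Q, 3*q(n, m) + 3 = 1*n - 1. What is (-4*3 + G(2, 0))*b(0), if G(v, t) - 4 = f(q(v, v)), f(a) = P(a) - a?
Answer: 8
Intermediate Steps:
q(n, m) = -4/3 + n/3 (q(n, m) = -1 + (1*n - 1)/3 = -1 + (n - 1)/3 = -1 + (-1 + n)/3 = -1 + (-⅓ + n/3) = -4/3 + n/3)
f(a) = 0 (f(a) = a - a = 0)
G(v, t) = 4 (G(v, t) = 4 + 0 = 4)
b(O) = -1 - O/3 (b(O) = -(3 + O)/3 = -1 - O/3)
(-4*3 + G(2, 0))*b(0) = (-4*3 + 4)*(-1 - ⅓*0) = (-12 + 4)*(-1 + 0) = -8*(-1) = 8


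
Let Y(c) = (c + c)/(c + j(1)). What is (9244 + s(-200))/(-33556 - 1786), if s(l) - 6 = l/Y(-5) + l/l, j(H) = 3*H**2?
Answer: -9211/35342 ≈ -0.26062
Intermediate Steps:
Y(c) = 2*c/(3 + c) (Y(c) = (c + c)/(c + 3*1**2) = (2*c)/(c + 3*1) = (2*c)/(c + 3) = (2*c)/(3 + c) = 2*c/(3 + c))
s(l) = 7 + l/5 (s(l) = 6 + (l/((2*(-5)/(3 - 5))) + l/l) = 6 + (l/((2*(-5)/(-2))) + 1) = 6 + (l/((2*(-5)*(-1/2))) + 1) = 6 + (l/5 + 1) = 6 + (1 + l/5) = 7 + l/5)
(9244 + s(-200))/(-33556 - 1786) = (9244 + (7 + (1/5)*(-200)))/(-33556 - 1786) = (9244 + (7 - 40))/(-35342) = (9244 - 33)*(-1/35342) = 9211*(-1/35342) = -9211/35342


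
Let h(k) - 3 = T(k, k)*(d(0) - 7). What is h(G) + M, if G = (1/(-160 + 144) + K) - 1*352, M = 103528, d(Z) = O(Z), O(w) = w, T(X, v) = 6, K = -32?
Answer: 103489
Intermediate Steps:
d(Z) = Z
G = -6145/16 (G = (1/(-160 + 144) - 32) - 1*352 = (1/(-16) - 32) - 352 = (-1/16 - 32) - 352 = -513/16 - 352 = -6145/16 ≈ -384.06)
h(k) = -39 (h(k) = 3 + 6*(0 - 7) = 3 + 6*(-7) = 3 - 42 = -39)
h(G) + M = -39 + 103528 = 103489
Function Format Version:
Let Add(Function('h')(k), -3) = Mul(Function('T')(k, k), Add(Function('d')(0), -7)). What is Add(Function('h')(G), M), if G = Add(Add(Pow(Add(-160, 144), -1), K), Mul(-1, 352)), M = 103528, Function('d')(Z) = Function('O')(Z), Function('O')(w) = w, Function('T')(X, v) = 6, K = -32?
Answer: 103489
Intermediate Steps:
Function('d')(Z) = Z
G = Rational(-6145, 16) (G = Add(Add(Pow(Add(-160, 144), -1), -32), Mul(-1, 352)) = Add(Add(Pow(-16, -1), -32), -352) = Add(Add(Rational(-1, 16), -32), -352) = Add(Rational(-513, 16), -352) = Rational(-6145, 16) ≈ -384.06)
Function('h')(k) = -39 (Function('h')(k) = Add(3, Mul(6, Add(0, -7))) = Add(3, Mul(6, -7)) = Add(3, -42) = -39)
Add(Function('h')(G), M) = Add(-39, 103528) = 103489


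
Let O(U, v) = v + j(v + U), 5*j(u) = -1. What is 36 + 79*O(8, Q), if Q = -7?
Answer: -2664/5 ≈ -532.80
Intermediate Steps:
j(u) = -⅕ (j(u) = (⅕)*(-1) = -⅕)
O(U, v) = -⅕ + v (O(U, v) = v - ⅕ = -⅕ + v)
36 + 79*O(8, Q) = 36 + 79*(-⅕ - 7) = 36 + 79*(-36/5) = 36 - 2844/5 = -2664/5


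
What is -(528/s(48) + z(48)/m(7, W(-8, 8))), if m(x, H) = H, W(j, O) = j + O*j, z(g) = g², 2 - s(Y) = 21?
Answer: 1136/19 ≈ 59.789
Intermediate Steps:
s(Y) = -19 (s(Y) = 2 - 1*21 = 2 - 21 = -19)
-(528/s(48) + z(48)/m(7, W(-8, 8))) = -(528/(-19) + 48²/((-8*(1 + 8)))) = -(528*(-1/19) + 2304/((-8*9))) = -(-528/19 + 2304/(-72)) = -(-528/19 + 2304*(-1/72)) = -(-528/19 - 32) = -1*(-1136/19) = 1136/19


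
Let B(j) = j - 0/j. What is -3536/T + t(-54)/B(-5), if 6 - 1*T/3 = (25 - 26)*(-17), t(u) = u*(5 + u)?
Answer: -69638/165 ≈ -422.05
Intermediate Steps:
B(j) = j (B(j) = j - 4*0 = j + 0 = j)
T = -33 (T = 18 - 3*(25 - 26)*(-17) = 18 - (-3)*(-17) = 18 - 3*17 = 18 - 51 = -33)
-3536/T + t(-54)/B(-5) = -3536/(-33) - 54*(5 - 54)/(-5) = -3536*(-1/33) - 54*(-49)*(-1/5) = 3536/33 + 2646*(-1/5) = 3536/33 - 2646/5 = -69638/165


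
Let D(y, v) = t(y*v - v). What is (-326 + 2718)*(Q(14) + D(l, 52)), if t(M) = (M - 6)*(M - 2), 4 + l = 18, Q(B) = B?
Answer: 1080212848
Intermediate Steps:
l = 14 (l = -4 + 18 = 14)
t(M) = (-6 + M)*(-2 + M)
D(y, v) = 12 + (-v + v*y)**2 + 8*v - 8*v*y (D(y, v) = 12 + (y*v - v)**2 - 8*(y*v - v) = 12 + (v*y - v)**2 - 8*(v*y - v) = 12 + (-v + v*y)**2 - 8*(-v + v*y) = 12 + (-v + v*y)**2 + (8*v - 8*v*y) = 12 + (-v + v*y)**2 + 8*v - 8*v*y)
(-326 + 2718)*(Q(14) + D(l, 52)) = (-326 + 2718)*(14 + (12 + 52**2*(-1 + 14)**2 - 8*52*(-1 + 14))) = 2392*(14 + (12 + 2704*13**2 - 8*52*13)) = 2392*(14 + (12 + 2704*169 - 5408)) = 2392*(14 + (12 + 456976 - 5408)) = 2392*(14 + 451580) = 2392*451594 = 1080212848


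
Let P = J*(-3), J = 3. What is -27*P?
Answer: 243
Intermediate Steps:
P = -9 (P = 3*(-3) = -9)
-27*P = -27*(-9) = 243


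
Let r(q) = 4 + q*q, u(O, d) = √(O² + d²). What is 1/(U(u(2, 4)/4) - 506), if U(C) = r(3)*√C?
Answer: -518216864/262217590379 - 171028*√5/262217590379 - 6656936*√2*5^(¼)/262217590379 - 2197*√2*5^(¾)/262217590379 ≈ -0.0020315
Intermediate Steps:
r(q) = 4 + q²
U(C) = 13*√C (U(C) = (4 + 3²)*√C = (4 + 9)*√C = 13*√C)
1/(U(u(2, 4)/4) - 506) = 1/(13*√(√(2² + 4²)/4) - 506) = 1/(13*√(√(4 + 16)*(¼)) - 506) = 1/(13*√(√20*(¼)) - 506) = 1/(13*√((2*√5)*(¼)) - 506) = 1/(13*√(√5/2) - 506) = 1/(13*(√2*5^(¼)/2) - 506) = 1/(13*√2*5^(¼)/2 - 506) = 1/(-506 + 13*√2*5^(¼)/2)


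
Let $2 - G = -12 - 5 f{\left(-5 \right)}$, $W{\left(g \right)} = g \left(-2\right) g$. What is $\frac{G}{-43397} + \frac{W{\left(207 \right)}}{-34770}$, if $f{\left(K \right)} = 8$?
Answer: $\frac{619526421}{251485615} \approx 2.4635$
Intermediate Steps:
$W{\left(g \right)} = - 2 g^{2}$ ($W{\left(g \right)} = - 2 g g = - 2 g^{2}$)
$G = 54$ ($G = 2 - \left(-12 - 40\right) = 2 - -52 = 2 + 52 = 54$)
$\frac{G}{-43397} + \frac{W{\left(207 \right)}}{-34770} = \frac{54}{-43397} + \frac{\left(-2\right) 207^{2}}{-34770} = 54 \left(- \frac{1}{43397}\right) + \left(-2\right) 42849 \left(- \frac{1}{34770}\right) = - \frac{54}{43397} - - \frac{14283}{5795} = - \frac{54}{43397} + \frac{14283}{5795} = \frac{619526421}{251485615}$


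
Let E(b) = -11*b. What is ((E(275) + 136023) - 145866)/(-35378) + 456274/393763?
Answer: 10604501928/6965273707 ≈ 1.5225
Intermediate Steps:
((E(275) + 136023) - 145866)/(-35378) + 456274/393763 = ((-11*275 + 136023) - 145866)/(-35378) + 456274/393763 = ((-3025 + 136023) - 145866)*(-1/35378) + 456274*(1/393763) = (132998 - 145866)*(-1/35378) + 456274/393763 = -12868*(-1/35378) + 456274/393763 = 6434/17689 + 456274/393763 = 10604501928/6965273707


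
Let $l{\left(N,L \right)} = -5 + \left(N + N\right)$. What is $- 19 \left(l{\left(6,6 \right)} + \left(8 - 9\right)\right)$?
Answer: $-114$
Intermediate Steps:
$l{\left(N,L \right)} = -5 + 2 N$
$- 19 \left(l{\left(6,6 \right)} + \left(8 - 9\right)\right) = - 19 \left(\left(-5 + 2 \cdot 6\right) + \left(8 - 9\right)\right) = - 19 \left(\left(-5 + 12\right) - 1\right) = - 19 \left(7 - 1\right) = \left(-19\right) 6 = -114$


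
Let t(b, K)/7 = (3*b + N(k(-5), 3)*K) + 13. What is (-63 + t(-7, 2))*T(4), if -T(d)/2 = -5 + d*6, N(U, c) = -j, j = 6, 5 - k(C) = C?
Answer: 7714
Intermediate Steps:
k(C) = 5 - C
N(U, c) = -6 (N(U, c) = -1*6 = -6)
t(b, K) = 91 - 42*K + 21*b (t(b, K) = 7*((3*b - 6*K) + 13) = 7*((-6*K + 3*b) + 13) = 7*(13 - 6*K + 3*b) = 91 - 42*K + 21*b)
T(d) = 10 - 12*d (T(d) = -2*(-5 + d*6) = -2*(-5 + 6*d) = 10 - 12*d)
(-63 + t(-7, 2))*T(4) = (-63 + (91 - 42*2 + 21*(-7)))*(10 - 12*4) = (-63 + (91 - 84 - 147))*(10 - 48) = (-63 - 140)*(-38) = -203*(-38) = 7714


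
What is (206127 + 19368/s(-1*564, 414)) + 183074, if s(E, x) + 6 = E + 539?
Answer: 12045863/31 ≈ 3.8858e+5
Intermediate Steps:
s(E, x) = 533 + E (s(E, x) = -6 + (E + 539) = -6 + (539 + E) = 533 + E)
(206127 + 19368/s(-1*564, 414)) + 183074 = (206127 + 19368/(533 - 1*564)) + 183074 = (206127 + 19368/(533 - 564)) + 183074 = (206127 + 19368/(-31)) + 183074 = (206127 + 19368*(-1/31)) + 183074 = (206127 - 19368/31) + 183074 = 6370569/31 + 183074 = 12045863/31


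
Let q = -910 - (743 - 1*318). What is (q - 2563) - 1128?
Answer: -5026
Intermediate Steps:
q = -1335 (q = -910 - (743 - 318) = -910 - 1*425 = -910 - 425 = -1335)
(q - 2563) - 1128 = (-1335 - 2563) - 1128 = -3898 - 1128 = -5026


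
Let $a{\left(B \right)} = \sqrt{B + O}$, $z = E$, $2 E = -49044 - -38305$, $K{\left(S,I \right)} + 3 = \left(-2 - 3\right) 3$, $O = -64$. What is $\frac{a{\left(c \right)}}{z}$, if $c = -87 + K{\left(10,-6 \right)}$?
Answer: $- \frac{26 i}{10739} \approx - 0.0024211 i$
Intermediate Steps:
$K{\left(S,I \right)} = -18$ ($K{\left(S,I \right)} = -3 + \left(-2 - 3\right) 3 = -3 - 15 = -18$)
$E = - \frac{10739}{2}$ ($E = \frac{-49044 - -38305}{2} = \frac{-49044 + 38305}{2} = \frac{1}{2} \left(-10739\right) = - \frac{10739}{2} \approx -5369.5$)
$z = - \frac{10739}{2} \approx -5369.5$
$c = -105$ ($c = -87 - 18 = -105$)
$a{\left(B \right)} = \sqrt{-64 + B}$ ($a{\left(B \right)} = \sqrt{B - 64} = \sqrt{-64 + B}$)
$\frac{a{\left(c \right)}}{z} = \frac{\sqrt{-64 - 105}}{- \frac{10739}{2}} = \sqrt{-169} \left(- \frac{2}{10739}\right) = 13 i \left(- \frac{2}{10739}\right) = - \frac{26 i}{10739}$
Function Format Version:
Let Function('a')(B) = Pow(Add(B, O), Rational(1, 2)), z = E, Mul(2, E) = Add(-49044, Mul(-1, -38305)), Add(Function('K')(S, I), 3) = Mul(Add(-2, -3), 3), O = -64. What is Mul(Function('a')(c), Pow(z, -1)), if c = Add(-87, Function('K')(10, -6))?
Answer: Mul(Rational(-26, 10739), I) ≈ Mul(-0.0024211, I)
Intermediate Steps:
Function('K')(S, I) = -18 (Function('K')(S, I) = Add(-3, Mul(Add(-2, -3), 3)) = Add(-3, Mul(-5, 3)) = Add(-3, -15) = -18)
E = Rational(-10739, 2) (E = Mul(Rational(1, 2), Add(-49044, Mul(-1, -38305))) = Mul(Rational(1, 2), Add(-49044, 38305)) = Mul(Rational(1, 2), -10739) = Rational(-10739, 2) ≈ -5369.5)
z = Rational(-10739, 2) ≈ -5369.5
c = -105 (c = Add(-87, -18) = -105)
Function('a')(B) = Pow(Add(-64, B), Rational(1, 2)) (Function('a')(B) = Pow(Add(B, -64), Rational(1, 2)) = Pow(Add(-64, B), Rational(1, 2)))
Mul(Function('a')(c), Pow(z, -1)) = Mul(Pow(Add(-64, -105), Rational(1, 2)), Pow(Rational(-10739, 2), -1)) = Mul(Pow(-169, Rational(1, 2)), Rational(-2, 10739)) = Mul(Mul(13, I), Rational(-2, 10739)) = Mul(Rational(-26, 10739), I)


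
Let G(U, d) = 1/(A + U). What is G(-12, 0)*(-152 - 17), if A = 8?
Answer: 169/4 ≈ 42.250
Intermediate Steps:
G(U, d) = 1/(8 + U)
G(-12, 0)*(-152 - 17) = (-152 - 17)/(8 - 12) = -169/(-4) = -¼*(-169) = 169/4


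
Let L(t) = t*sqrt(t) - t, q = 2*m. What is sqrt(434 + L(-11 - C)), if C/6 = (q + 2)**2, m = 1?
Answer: sqrt(541 - 107*I*sqrt(107)) ≈ 29.774 - 18.587*I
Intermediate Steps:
q = 2 (q = 2*1 = 2)
C = 96 (C = 6*(2 + 2)**2 = 6*4**2 = 6*16 = 96)
L(t) = t**(3/2) - t
sqrt(434 + L(-11 - C)) = sqrt(434 + ((-11 - 1*96)**(3/2) - (-11 - 1*96))) = sqrt(434 + ((-11 - 96)**(3/2) - (-11 - 96))) = sqrt(434 + ((-107)**(3/2) - 1*(-107))) = sqrt(434 + (-107*I*sqrt(107) + 107)) = sqrt(434 + (107 - 107*I*sqrt(107))) = sqrt(541 - 107*I*sqrt(107))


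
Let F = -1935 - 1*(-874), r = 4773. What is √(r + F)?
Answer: 8*√58 ≈ 60.926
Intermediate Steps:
F = -1061 (F = -1935 + 874 = -1061)
√(r + F) = √(4773 - 1061) = √3712 = 8*√58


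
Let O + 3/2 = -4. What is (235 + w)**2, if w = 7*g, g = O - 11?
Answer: 57121/4 ≈ 14280.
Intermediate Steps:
O = -11/2 (O = -3/2 - 4 = -11/2 ≈ -5.5000)
g = -33/2 (g = -11/2 - 11 = -33/2 ≈ -16.500)
w = -231/2 (w = 7*(-33/2) = -231/2 ≈ -115.50)
(235 + w)**2 = (235 - 231/2)**2 = (239/2)**2 = 57121/4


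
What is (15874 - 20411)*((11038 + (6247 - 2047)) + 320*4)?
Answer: -74942166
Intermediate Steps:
(15874 - 20411)*((11038 + (6247 - 2047)) + 320*4) = -4537*((11038 + 4200) + 1280) = -4537*(15238 + 1280) = -4537*16518 = -74942166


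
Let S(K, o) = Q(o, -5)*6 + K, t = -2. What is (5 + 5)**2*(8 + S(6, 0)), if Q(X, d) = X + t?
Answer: 200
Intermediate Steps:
Q(X, d) = -2 + X (Q(X, d) = X - 2 = -2 + X)
S(K, o) = -12 + K + 6*o (S(K, o) = (-2 + o)*6 + K = (-12 + 6*o) + K = -12 + K + 6*o)
(5 + 5)**2*(8 + S(6, 0)) = (5 + 5)**2*(8 + (-12 + 6 + 6*0)) = 10**2*(8 + (-12 + 6 + 0)) = 100*(8 - 6) = 100*2 = 200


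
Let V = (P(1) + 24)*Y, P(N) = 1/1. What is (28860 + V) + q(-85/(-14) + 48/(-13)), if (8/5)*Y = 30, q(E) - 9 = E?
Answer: 10679807/364 ≈ 29340.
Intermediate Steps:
q(E) = 9 + E
Y = 75/4 (Y = (5/8)*30 = 75/4 ≈ 18.750)
P(N) = 1
V = 1875/4 (V = (1 + 24)*(75/4) = 25*(75/4) = 1875/4 ≈ 468.75)
(28860 + V) + q(-85/(-14) + 48/(-13)) = (28860 + 1875/4) + (9 + (-85/(-14) + 48/(-13))) = 117315/4 + (9 + (-85*(-1/14) + 48*(-1/13))) = 117315/4 + (9 + (85/14 - 48/13)) = 117315/4 + (9 + 433/182) = 117315/4 + 2071/182 = 10679807/364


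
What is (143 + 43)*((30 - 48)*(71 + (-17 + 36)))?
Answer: -301320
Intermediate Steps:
(143 + 43)*((30 - 48)*(71 + (-17 + 36))) = 186*(-18*(71 + 19)) = 186*(-18*90) = 186*(-1620) = -301320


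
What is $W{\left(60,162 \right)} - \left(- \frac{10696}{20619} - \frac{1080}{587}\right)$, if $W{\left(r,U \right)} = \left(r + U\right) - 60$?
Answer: $\frac{1989290258}{12103353} \approx 164.36$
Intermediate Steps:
$W{\left(r,U \right)} = -60 + U + r$ ($W{\left(r,U \right)} = \left(U + r\right) - 60 = -60 + U + r$)
$W{\left(60,162 \right)} - \left(- \frac{10696}{20619} - \frac{1080}{587}\right) = \left(-60 + 162 + 60\right) - \left(- \frac{10696}{20619} - \frac{1080}{587}\right) = 162 - - \frac{28547072}{12103353} = 162 + \left(\frac{10696}{20619} + \frac{1080}{587}\right) = 162 + \frac{28547072}{12103353} = \frac{1989290258}{12103353}$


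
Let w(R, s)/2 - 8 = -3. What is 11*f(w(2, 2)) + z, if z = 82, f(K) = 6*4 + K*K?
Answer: 1446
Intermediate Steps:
w(R, s) = 10 (w(R, s) = 16 + 2*(-3) = 16 - 6 = 10)
f(K) = 24 + K²
11*f(w(2, 2)) + z = 11*(24 + 10²) + 82 = 11*(24 + 100) + 82 = 11*124 + 82 = 1364 + 82 = 1446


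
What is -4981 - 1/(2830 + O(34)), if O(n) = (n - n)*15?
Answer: -14096231/2830 ≈ -4981.0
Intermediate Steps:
O(n) = 0 (O(n) = 0*15 = 0)
-4981 - 1/(2830 + O(34)) = -4981 - 1/(2830 + 0) = -4981 - 1/2830 = -14096231/2830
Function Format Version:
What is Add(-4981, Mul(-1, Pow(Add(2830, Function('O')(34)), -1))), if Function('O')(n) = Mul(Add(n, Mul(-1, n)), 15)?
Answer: Rational(-14096231, 2830) ≈ -4981.0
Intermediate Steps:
Function('O')(n) = 0 (Function('O')(n) = Mul(0, 15) = 0)
Add(-4981, Mul(-1, Pow(Add(2830, Function('O')(34)), -1))) = Add(-4981, Mul(-1, Pow(Add(2830, 0), -1))) = Add(-4981, Mul(-1, Pow(2830, -1))) = Add(-4981, Mul(-1, Rational(1, 2830))) = Add(-4981, Rational(-1, 2830)) = Rational(-14096231, 2830)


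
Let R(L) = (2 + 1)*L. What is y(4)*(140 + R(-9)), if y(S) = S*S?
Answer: 1808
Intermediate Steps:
R(L) = 3*L
y(S) = S**2
y(4)*(140 + R(-9)) = 4**2*(140 + 3*(-9)) = 16*(140 - 27) = 16*113 = 1808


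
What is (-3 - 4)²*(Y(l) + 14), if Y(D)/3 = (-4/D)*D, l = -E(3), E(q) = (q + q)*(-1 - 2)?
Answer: 98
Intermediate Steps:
E(q) = -6*q (E(q) = (2*q)*(-3) = -6*q)
l = 18 (l = -(-6)*3 = -1*(-18) = 18)
Y(D) = -12 (Y(D) = 3*((-4/D)*D) = 3*(-4) = -12)
(-3 - 4)²*(Y(l) + 14) = (-3 - 4)²*(-12 + 14) = (-7)²*2 = 49*2 = 98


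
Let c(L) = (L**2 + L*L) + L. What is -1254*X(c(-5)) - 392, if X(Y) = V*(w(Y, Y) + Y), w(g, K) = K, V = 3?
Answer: -338972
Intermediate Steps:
c(L) = L + 2*L**2 (c(L) = (L**2 + L**2) + L = 2*L**2 + L = L + 2*L**2)
X(Y) = 6*Y (X(Y) = 3*(Y + Y) = 3*(2*Y) = 6*Y)
-1254*X(c(-5)) - 392 = -7524*(-5*(1 + 2*(-5))) - 392 = -7524*(-5*(1 - 10)) - 392 = -7524*(-5*(-9)) - 392 = -7524*45 - 392 = -1254*270 - 392 = -338580 - 392 = -338972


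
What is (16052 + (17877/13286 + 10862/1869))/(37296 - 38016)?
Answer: -56967644059/2554100640 ≈ -22.304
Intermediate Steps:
(16052 + (17877/13286 + 10862/1869))/(37296 - 38016) = (16052 + (17877*(1/13286) + 10862*(1/1869)))/(-720) = (16052 + (17877/13286 + 10862/1869))*(-1/720) = (16052 + 25389235/3547362)*(-1/720) = (56967644059/3547362)*(-1/720) = -56967644059/2554100640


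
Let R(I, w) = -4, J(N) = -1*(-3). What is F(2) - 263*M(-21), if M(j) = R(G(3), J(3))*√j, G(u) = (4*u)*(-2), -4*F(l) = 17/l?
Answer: -17/8 + 1052*I*√21 ≈ -2.125 + 4820.9*I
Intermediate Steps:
F(l) = -17/(4*l)
J(N) = 3
G(u) = -8*u
M(j) = -4*√j
F(2) - 263*M(-21) = -17/4/2 - (-1052)*√(-21) = -17/4*½ - (-1052)*I*√21 = -17/8 - (-1052)*I*√21 = -17/8 + 1052*I*√21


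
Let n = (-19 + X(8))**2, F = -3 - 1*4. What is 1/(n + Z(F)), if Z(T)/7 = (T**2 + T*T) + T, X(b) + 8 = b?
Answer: 1/998 ≈ 0.0010020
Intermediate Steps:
X(b) = -8 + b
F = -7 (F = -3 - 4 = -7)
n = 361 (n = (-19 + (-8 + 8))**2 = (-19 + 0)**2 = (-19)**2 = 361)
Z(T) = 7*T + 14*T**2 (Z(T) = 7*((T**2 + T*T) + T) = 7*((T**2 + T**2) + T) = 7*(2*T**2 + T) = 7*(T + 2*T**2) = 7*T + 14*T**2)
1/(n + Z(F)) = 1/(361 + 7*(-7)*(1 + 2*(-7))) = 1/(361 + 7*(-7)*(1 - 14)) = 1/(361 + 7*(-7)*(-13)) = 1/(361 + 637) = 1/998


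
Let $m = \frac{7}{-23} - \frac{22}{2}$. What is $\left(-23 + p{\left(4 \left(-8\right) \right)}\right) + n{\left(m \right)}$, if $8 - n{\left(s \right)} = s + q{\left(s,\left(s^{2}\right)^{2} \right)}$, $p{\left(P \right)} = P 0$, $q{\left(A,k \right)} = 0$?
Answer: $- \frac{85}{23} \approx -3.6957$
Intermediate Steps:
$m = - \frac{260}{23}$ ($m = 7 \left(- \frac{1}{23}\right) - 11 = - \frac{7}{23} - 11 = - \frac{260}{23} \approx -11.304$)
$p{\left(P \right)} = 0$
$n{\left(s \right)} = 8 - s$ ($n{\left(s \right)} = 8 - \left(s + 0\right) = 8 - s$)
$\left(-23 + p{\left(4 \left(-8\right) \right)}\right) + n{\left(m \right)} = \left(-23 + 0\right) + \left(8 - - \frac{260}{23}\right) = -23 + \left(8 + \frac{260}{23}\right) = -23 + \frac{444}{23} = - \frac{85}{23}$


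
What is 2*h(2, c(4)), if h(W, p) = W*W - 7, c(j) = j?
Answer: -6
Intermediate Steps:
h(W, p) = -7 + W**2 (h(W, p) = W**2 - 7 = -7 + W**2)
2*h(2, c(4)) = 2*(-7 + 2**2) = 2*(-7 + 4) = 2*(-3) = -6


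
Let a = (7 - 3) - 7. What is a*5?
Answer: -15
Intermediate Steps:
a = -3 (a = 4 - 7 = -3)
a*5 = -3*5 = -15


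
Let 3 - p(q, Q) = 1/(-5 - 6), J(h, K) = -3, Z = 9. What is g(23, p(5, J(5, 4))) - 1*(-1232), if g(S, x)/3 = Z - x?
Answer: 13747/11 ≈ 1249.7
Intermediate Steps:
p(q, Q) = 34/11 (p(q, Q) = 3 - 1/(-5 - 6) = 3 - 1/(-11) = 3 - 1*(-1/11) = 3 + 1/11 = 34/11)
g(S, x) = 27 - 3*x (g(S, x) = 3*(9 - x) = 27 - 3*x)
g(23, p(5, J(5, 4))) - 1*(-1232) = (27 - 3*34/11) - 1*(-1232) = (27 - 102/11) + 1232 = 195/11 + 1232 = 13747/11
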